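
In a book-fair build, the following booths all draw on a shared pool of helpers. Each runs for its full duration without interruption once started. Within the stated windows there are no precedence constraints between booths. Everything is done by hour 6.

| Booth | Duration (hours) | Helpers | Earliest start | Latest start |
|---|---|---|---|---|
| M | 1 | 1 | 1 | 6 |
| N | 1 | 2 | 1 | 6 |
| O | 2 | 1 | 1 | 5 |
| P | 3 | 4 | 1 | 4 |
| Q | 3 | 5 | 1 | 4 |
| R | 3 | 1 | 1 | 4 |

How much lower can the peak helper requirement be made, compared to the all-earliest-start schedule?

8

Early-start peak: h1:14  h2:11  h3:10  h4:0  h5:0  h6:0 ⇒ 14.
Leveled (M@1, N@3, O@1, P@1, Q@4, R@4): h1:6  h2:5  h3:6  h4:6  h5:6  h6:6 ⇒ 6.
Reduction 14 − 6 = 8.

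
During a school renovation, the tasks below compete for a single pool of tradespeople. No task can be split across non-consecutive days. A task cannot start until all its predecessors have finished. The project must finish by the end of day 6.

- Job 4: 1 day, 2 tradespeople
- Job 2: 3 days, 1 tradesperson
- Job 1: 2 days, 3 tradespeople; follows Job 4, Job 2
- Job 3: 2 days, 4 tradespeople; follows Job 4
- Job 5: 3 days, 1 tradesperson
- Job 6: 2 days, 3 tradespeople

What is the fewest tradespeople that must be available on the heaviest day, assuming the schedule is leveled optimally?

6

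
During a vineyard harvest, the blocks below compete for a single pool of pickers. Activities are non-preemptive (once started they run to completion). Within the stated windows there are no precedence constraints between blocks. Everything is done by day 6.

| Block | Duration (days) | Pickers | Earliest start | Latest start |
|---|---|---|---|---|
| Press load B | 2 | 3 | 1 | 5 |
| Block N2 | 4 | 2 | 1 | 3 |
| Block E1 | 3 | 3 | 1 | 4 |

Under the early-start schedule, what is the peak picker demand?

Early-start schedule: Press load B@1, Block N2@1, Block E1@1.
Load per day: day 1: 8, day 2: 8, day 3: 5, day 4: 2, day 5: 0, day 6: 0.
Peak is 8.

8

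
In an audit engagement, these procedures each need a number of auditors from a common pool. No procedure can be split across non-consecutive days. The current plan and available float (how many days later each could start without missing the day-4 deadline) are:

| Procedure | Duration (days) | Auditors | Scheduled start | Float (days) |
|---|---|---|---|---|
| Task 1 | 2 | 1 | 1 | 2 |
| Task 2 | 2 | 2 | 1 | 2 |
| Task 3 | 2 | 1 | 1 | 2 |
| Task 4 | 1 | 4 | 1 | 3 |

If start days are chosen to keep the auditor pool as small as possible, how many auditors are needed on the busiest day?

4

Early-start (Task 1@1, Task 2@1, Task 3@1, Task 4@1) gives peak 8: d1:8  d2:4  d3:0  d4:0.
Shift Task 4→3.
Schedule Task 1@1, Task 2@1, Task 3@1, Task 4@3: d1:4  d2:4  d3:4  d4:0 — peak 4.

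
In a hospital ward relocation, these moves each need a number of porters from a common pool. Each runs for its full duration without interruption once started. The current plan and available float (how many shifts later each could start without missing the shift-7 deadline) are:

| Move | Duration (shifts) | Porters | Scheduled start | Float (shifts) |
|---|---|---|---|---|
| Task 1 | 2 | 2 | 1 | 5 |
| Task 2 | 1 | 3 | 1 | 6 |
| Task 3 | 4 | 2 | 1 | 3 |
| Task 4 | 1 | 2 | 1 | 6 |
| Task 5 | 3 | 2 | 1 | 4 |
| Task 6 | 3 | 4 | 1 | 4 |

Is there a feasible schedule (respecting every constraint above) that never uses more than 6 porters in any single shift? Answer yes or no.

yes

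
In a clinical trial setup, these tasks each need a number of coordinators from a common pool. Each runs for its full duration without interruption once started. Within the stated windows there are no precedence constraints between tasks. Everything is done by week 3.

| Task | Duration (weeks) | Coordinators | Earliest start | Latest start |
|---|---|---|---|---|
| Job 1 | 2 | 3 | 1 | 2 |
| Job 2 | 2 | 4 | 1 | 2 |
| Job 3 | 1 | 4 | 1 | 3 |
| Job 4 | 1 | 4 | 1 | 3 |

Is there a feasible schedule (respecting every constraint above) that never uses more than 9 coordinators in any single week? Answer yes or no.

yes

Schedule Job 1@1, Job 2@1, Job 3@3, Job 4@3: w1:7  w2:7  w3:8 — peak 8 ≤ 9.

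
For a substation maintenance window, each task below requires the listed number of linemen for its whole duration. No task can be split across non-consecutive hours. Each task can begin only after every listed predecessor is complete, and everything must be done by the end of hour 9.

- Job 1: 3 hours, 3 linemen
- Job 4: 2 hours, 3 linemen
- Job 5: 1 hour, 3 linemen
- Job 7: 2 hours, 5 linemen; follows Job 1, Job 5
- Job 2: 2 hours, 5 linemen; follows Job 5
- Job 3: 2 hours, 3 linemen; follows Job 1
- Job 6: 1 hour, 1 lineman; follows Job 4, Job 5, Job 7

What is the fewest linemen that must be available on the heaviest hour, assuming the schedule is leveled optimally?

6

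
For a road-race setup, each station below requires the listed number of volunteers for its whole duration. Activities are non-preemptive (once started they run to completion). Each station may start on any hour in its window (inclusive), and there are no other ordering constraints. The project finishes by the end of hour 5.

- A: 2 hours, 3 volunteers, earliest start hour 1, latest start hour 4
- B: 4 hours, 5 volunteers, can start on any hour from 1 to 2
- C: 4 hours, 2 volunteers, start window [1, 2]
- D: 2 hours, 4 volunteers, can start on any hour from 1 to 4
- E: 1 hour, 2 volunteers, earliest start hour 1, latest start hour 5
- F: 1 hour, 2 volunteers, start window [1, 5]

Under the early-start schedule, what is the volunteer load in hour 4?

7

At early start, hour 4 has: B, C.
Demand: 5 + 2 = 7.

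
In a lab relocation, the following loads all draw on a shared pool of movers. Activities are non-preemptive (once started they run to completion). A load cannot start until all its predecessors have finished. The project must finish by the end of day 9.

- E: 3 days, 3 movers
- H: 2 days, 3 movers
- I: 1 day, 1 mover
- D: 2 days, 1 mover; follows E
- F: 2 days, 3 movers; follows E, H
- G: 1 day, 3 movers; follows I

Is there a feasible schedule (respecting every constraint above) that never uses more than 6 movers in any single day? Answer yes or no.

Schedule E@1, H@4, I@1, D@4, F@6, G@8: d1:4  d2:3  d3:3  d4:4  d5:4  d6:3  d7:3  d8:3  d9:0 — peak 4 ≤ 6.

yes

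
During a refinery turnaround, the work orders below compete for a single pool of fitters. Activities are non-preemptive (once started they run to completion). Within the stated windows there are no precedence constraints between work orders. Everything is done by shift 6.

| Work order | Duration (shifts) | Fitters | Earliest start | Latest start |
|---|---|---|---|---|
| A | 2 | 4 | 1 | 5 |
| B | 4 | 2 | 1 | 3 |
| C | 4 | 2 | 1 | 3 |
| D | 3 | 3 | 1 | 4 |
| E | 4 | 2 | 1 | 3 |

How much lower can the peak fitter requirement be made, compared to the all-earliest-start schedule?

4

Early-start peak: s1:13  s2:13  s3:9  s4:6  s5:0  s6:0 ⇒ 13.
Leveled (A@1, B@1, C@1, D@3, E@3): s1:8  s2:8  s3:9  s4:9  s5:5  s6:2 ⇒ 9.
Reduction 13 − 9 = 4.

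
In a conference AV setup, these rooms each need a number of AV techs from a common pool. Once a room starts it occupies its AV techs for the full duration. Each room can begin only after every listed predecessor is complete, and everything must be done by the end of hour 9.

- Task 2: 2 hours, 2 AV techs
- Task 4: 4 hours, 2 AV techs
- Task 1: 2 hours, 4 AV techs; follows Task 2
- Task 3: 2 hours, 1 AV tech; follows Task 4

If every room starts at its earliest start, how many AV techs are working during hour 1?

4

At early start, hour 1 has: Task 2, Task 4.
Demand: 2 + 2 = 4.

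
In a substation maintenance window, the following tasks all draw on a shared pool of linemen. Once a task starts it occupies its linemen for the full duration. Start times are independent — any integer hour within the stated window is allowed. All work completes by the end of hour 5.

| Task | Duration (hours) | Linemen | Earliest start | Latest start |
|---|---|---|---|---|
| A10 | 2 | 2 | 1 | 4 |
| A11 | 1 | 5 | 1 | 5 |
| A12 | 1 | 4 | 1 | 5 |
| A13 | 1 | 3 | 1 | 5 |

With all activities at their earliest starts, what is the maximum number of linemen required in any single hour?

14

Early-start schedule: A10@1, A11@1, A12@1, A13@1.
Load per hour: hour 1: 14, hour 2: 2, hour 3: 0, hour 4: 0, hour 5: 0.
Peak is 14.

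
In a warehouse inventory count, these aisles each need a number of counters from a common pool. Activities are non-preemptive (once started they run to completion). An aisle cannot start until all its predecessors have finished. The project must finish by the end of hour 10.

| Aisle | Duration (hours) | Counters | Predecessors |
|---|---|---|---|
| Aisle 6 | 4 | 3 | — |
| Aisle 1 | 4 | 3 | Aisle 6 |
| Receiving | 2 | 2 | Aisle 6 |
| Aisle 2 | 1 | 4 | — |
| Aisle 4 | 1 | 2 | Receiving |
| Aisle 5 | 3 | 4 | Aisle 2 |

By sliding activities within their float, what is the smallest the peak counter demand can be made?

Schedule Aisle 6@1, Aisle 1@5, Receiving@5, Aisle 2@1, Aisle 4@7, Aisle 5@2: h1:7  h2:7  h3:7  h4:7  h5:5  h6:5  h7:5  h8:3  h9:0  h10:0 — peak 7.

7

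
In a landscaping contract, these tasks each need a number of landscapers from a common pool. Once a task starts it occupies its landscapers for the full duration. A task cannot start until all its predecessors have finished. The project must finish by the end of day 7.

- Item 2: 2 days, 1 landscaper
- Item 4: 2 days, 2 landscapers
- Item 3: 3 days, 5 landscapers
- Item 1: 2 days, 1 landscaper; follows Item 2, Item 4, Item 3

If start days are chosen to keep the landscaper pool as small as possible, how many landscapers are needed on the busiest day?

Early-start (Item 2@1, Item 4@1, Item 3@1, Item 1@4) gives peak 8: d1:8  d2:8  d3:5  d4:1  d5:1  d6:0  d7:0.
Shift Item 3→3, Item 1→6.
Schedule Item 2@1, Item 4@1, Item 3@3, Item 1@6: d1:3  d2:3  d3:5  d4:5  d5:5  d6:1  d7:1 — peak 5.

5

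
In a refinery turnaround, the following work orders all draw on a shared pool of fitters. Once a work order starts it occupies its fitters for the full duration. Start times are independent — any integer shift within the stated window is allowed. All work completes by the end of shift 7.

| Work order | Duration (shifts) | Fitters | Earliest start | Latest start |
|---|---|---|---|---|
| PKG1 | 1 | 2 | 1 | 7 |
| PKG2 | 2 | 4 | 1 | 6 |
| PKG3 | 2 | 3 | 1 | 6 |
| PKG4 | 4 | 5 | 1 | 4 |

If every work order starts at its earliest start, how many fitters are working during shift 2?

At early start, shift 2 has: PKG2, PKG3, PKG4.
Demand: 4 + 3 + 5 = 12.

12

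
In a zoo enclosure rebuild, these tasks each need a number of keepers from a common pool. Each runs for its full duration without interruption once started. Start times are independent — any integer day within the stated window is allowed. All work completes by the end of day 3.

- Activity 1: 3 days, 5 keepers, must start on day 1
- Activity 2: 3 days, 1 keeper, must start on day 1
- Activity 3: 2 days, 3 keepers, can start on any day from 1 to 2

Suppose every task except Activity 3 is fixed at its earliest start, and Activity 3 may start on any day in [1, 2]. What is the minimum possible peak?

Activity 3@1: d1:9  d2:9  d3:6 → peak 9
Activity 3@2: d1:6  d2:9  d3:9 → peak 9
Best is Activity 3@1, peak 9.

9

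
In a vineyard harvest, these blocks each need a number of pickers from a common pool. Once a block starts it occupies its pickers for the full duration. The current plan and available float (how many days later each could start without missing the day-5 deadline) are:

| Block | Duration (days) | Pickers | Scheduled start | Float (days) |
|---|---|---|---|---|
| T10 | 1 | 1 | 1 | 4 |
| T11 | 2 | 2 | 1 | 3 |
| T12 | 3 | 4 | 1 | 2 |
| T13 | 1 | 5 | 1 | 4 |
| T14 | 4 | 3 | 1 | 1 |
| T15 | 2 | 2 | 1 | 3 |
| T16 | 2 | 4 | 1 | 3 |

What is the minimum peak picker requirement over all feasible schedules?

10

Early-start (T10@1, T11@1, T12@1, T13@1, T14@1, T15@1, T16@1) gives peak 21: d1:21  d2:15  d3:7  d4:3  d5:0.
Shift T13→5, T15→3, T16→4.
Schedule T10@1, T11@1, T12@1, T13@5, T14@1, T15@3, T16@4: d1:10  d2:9  d3:9  d4:9  d5:9 — peak 10.
Total picker-days = 46 over 5 days ⇒ peak ≥ ⌈46/5⌉ = 10, so 10 is optimal.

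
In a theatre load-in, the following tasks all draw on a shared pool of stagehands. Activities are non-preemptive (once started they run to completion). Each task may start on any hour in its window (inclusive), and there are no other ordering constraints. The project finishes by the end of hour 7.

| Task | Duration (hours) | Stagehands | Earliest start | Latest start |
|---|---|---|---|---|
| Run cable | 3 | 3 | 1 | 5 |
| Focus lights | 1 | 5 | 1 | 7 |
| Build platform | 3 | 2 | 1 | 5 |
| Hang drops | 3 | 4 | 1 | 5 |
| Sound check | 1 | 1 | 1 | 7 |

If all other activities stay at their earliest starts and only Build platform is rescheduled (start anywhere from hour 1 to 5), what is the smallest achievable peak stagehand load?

13

Build platform@1: h1:15  h2:9  h3:9  h4:0  h5:0  h6:0  h7:0 → peak 15
Build platform@2: h1:13  h2:9  h3:9  h4:2  h5:0  h6:0  h7:0 → peak 13
Build platform@3: h1:13  h2:7  h3:9  h4:2  h5:2  h6:0  h7:0 → peak 13
Build platform@4: h1:13  h2:7  h3:7  h4:2  h5:2  h6:2  h7:0 → peak 13
Build platform@5: h1:13  h2:7  h3:7  h4:0  h5:2  h6:2  h7:2 → peak 13
Best is Build platform@2, peak 13.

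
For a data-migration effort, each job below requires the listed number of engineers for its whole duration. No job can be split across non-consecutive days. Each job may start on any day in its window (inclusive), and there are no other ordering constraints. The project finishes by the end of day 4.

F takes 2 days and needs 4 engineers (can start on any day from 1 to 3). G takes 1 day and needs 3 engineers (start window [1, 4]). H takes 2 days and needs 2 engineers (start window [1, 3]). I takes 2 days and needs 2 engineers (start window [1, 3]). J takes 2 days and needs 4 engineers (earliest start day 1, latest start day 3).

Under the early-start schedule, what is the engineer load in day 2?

12

At early start, day 2 has: F, H, I, J.
Demand: 4 + 2 + 2 + 4 = 12.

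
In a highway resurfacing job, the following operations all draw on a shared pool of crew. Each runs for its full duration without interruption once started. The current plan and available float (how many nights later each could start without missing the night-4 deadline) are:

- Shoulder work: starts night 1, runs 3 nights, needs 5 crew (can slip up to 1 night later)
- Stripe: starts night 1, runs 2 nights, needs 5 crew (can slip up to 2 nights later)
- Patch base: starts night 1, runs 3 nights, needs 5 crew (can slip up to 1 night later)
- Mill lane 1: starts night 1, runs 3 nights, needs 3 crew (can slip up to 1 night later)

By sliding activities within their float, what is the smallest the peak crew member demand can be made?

Schedule Shoulder work@1, Stripe@1, Patch base@1, Mill lane 1@1: n1:18  n2:18  n3:13  n4:0 — peak 18.
No arrangement of the 24 feasible schedules does better.

18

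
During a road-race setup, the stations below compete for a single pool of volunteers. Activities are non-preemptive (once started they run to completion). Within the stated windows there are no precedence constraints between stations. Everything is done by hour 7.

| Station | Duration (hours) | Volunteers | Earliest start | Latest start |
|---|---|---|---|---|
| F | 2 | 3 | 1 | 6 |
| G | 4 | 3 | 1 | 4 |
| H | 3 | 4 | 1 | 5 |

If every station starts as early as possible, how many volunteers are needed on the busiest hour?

Early-start schedule: F@1, G@1, H@1.
Load per hour: hour 1: 10, hour 2: 10, hour 3: 7, hour 4: 3, hour 5: 0, hour 6: 0, hour 7: 0.
Peak is 10.

10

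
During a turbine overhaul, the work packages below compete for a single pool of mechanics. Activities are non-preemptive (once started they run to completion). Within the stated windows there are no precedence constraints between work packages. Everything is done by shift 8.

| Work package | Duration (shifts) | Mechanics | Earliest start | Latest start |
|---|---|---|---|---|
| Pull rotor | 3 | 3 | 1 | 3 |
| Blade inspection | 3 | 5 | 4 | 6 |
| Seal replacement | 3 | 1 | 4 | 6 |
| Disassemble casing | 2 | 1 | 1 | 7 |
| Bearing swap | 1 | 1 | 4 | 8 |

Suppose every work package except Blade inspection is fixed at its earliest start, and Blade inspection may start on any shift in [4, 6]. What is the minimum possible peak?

6

Blade inspection@4: s1:4  s2:4  s3:3  s4:7  s5:6  s6:6  s7:0  s8:0 → peak 7
Blade inspection@5: s1:4  s2:4  s3:3  s4:2  s5:6  s6:6  s7:5  s8:0 → peak 6
Blade inspection@6: s1:4  s2:4  s3:3  s4:2  s5:1  s6:6  s7:5  s8:5 → peak 6
Best is Blade inspection@5, peak 6.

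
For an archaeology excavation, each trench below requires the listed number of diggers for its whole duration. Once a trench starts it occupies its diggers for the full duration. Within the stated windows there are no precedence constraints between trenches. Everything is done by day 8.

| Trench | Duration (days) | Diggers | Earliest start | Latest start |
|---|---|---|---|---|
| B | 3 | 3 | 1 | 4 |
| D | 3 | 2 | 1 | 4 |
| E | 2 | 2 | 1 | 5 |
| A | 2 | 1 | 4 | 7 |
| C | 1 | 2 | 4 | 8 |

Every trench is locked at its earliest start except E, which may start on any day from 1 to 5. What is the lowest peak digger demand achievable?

E@1: d1:7  d2:7  d3:5  d4:3  d5:1  d6:0  d7:0  d8:0 → peak 7
E@2: d1:5  d2:7  d3:7  d4:3  d5:1  d6:0  d7:0  d8:0 → peak 7
E@3: d1:5  d2:5  d3:7  d4:5  d5:1  d6:0  d7:0  d8:0 → peak 7
E@4: d1:5  d2:5  d3:5  d4:5  d5:3  d6:0  d7:0  d8:0 → peak 5
E@5: d1:5  d2:5  d3:5  d4:3  d5:3  d6:2  d7:0  d8:0 → peak 5
Best is E@4, peak 5.

5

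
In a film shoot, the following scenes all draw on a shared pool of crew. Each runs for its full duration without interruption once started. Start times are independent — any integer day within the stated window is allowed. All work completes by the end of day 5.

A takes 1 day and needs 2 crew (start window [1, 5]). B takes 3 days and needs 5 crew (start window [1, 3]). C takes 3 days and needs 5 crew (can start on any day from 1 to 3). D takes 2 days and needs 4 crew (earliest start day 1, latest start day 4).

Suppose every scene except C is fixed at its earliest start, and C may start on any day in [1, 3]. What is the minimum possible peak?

C@1: d1:16  d2:14  d3:10  d4:0  d5:0 → peak 16
C@2: d1:11  d2:14  d3:10  d4:5  d5:0 → peak 14
C@3: d1:11  d2:9  d3:10  d4:5  d5:5 → peak 11
Best is C@3, peak 11.

11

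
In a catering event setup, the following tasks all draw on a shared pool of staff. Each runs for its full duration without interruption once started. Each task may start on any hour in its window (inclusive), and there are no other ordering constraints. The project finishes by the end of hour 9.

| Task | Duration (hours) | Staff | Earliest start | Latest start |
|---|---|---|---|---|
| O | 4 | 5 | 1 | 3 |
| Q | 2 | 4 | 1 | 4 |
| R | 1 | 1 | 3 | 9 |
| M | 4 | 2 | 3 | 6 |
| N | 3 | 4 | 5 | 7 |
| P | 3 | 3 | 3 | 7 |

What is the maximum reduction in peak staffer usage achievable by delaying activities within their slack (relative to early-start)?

3

Early-start peak: h1:9  h2:9  h3:11  h4:10  h5:9  h6:6  h7:4  h8:0  h9:0 ⇒ 11.
Leveled (O@3, Q@1, R@3, M@3, N@7, P@7): h1:4  h2:4  h3:8  h4:7  h5:7  h6:7  h7:7  h8:7  h9:7 ⇒ 8.
Reduction 11 − 8 = 3.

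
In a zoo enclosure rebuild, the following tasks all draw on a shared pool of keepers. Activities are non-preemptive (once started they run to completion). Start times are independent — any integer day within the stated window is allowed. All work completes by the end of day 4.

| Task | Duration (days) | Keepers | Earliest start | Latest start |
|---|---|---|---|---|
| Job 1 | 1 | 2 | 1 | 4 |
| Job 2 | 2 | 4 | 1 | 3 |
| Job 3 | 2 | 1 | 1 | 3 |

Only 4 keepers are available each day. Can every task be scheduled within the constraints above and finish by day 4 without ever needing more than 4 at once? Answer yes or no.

Schedule Job 1@1, Job 2@3, Job 3@1: d1:3  d2:1  d3:4  d4:4 — peak 4 ≤ 4.

yes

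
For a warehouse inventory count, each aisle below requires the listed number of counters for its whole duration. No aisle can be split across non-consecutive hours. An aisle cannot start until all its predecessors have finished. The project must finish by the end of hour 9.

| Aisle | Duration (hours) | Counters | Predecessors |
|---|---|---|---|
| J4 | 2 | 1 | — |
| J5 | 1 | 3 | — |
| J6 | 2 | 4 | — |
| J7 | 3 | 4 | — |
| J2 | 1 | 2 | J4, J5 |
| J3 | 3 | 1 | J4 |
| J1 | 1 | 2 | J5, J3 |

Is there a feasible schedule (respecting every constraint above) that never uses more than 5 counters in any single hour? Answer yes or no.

Schedule J4@1, J5@1, J6@2, J7@4, J2@7, J3@3, J1@7: h1:4  h2:5  h3:5  h4:5  h5:5  h6:4  h7:4  h8:0  h9:0 — peak 5 ≤ 5.

yes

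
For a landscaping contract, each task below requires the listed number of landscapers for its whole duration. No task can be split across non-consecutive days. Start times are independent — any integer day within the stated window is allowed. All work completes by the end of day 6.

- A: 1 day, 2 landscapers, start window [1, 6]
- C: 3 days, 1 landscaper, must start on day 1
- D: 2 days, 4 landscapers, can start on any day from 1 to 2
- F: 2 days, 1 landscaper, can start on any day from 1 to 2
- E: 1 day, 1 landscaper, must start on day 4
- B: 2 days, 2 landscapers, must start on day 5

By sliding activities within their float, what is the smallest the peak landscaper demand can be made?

6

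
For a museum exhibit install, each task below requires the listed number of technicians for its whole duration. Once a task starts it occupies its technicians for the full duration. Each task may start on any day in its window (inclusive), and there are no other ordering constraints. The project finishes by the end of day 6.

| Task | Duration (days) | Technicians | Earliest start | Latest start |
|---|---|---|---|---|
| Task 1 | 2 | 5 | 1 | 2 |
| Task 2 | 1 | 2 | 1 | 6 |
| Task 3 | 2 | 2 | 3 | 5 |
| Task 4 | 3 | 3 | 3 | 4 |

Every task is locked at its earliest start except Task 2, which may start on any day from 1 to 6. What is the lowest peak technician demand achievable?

Task 2@1: d1:7  d2:5  d3:5  d4:5  d5:3  d6:0 → peak 7
Task 2@2: d1:5  d2:7  d3:5  d4:5  d5:3  d6:0 → peak 7
Task 2@3: d1:5  d2:5  d3:7  d4:5  d5:3  d6:0 → peak 7
Task 2@4: d1:5  d2:5  d3:5  d4:7  d5:3  d6:0 → peak 7
Task 2@5: d1:5  d2:5  d3:5  d4:5  d5:5  d6:0 → peak 5
Task 2@6: d1:5  d2:5  d3:5  d4:5  d5:3  d6:2 → peak 5
Best is Task 2@5, peak 5.

5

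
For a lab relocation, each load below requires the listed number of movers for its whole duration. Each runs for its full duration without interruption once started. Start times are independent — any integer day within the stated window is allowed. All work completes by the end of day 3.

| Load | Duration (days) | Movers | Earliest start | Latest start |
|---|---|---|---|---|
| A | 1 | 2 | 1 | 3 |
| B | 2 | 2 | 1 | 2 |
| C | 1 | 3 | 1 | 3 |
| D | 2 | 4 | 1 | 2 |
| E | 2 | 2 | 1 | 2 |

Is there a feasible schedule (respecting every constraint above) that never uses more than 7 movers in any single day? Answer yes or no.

no

The minimum achievable peak is 8; 7 < 8, so no feasible schedule stays within the cap.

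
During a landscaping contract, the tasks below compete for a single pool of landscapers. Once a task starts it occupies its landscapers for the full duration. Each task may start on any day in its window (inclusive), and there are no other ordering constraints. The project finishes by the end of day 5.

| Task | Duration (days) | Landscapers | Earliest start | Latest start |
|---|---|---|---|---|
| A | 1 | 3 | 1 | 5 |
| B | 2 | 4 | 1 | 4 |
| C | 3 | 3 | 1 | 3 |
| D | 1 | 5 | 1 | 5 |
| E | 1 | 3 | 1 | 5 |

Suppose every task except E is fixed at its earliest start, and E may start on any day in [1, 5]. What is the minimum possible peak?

E@1: d1:18  d2:7  d3:3  d4:0  d5:0 → peak 18
E@2: d1:15  d2:10  d3:3  d4:0  d5:0 → peak 15
E@3: d1:15  d2:7  d3:6  d4:0  d5:0 → peak 15
E@4: d1:15  d2:7  d3:3  d4:3  d5:0 → peak 15
E@5: d1:15  d2:7  d3:3  d4:0  d5:3 → peak 15
Best is E@2, peak 15.

15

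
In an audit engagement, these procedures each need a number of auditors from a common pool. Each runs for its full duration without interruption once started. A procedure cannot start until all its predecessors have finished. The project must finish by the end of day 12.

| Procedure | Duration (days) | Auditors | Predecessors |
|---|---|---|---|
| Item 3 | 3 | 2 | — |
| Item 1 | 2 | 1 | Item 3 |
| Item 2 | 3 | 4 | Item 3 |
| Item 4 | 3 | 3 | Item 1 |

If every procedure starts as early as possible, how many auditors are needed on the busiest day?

Early-start schedule: Item 3@1, Item 1@4, Item 2@4, Item 4@6.
Load per day: day 1: 2, day 2: 2, day 3: 2, day 4: 5, day 5: 5, day 6: 7, day 7: 3, day 8: 3, day 9: 0, day 10: 0, day 11: 0, day 12: 0.
Peak is 7.

7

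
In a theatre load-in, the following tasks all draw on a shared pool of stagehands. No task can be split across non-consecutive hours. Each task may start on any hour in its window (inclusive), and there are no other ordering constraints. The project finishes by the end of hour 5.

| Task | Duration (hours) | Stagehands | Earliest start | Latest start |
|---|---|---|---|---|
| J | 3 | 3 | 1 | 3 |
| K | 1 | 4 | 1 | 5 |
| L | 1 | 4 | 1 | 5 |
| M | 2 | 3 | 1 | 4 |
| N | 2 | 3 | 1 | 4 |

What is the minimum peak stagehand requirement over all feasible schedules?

Early-start (J@1, K@1, L@1, M@1, N@1) gives peak 17: h1:17  h2:9  h3:3  h4:0  h5:0.
Shift L→2, M→3, N→4.
Schedule J@1, K@1, L@2, M@3, N@4: h1:7  h2:7  h3:6  h4:6  h5:3 — peak 7.

7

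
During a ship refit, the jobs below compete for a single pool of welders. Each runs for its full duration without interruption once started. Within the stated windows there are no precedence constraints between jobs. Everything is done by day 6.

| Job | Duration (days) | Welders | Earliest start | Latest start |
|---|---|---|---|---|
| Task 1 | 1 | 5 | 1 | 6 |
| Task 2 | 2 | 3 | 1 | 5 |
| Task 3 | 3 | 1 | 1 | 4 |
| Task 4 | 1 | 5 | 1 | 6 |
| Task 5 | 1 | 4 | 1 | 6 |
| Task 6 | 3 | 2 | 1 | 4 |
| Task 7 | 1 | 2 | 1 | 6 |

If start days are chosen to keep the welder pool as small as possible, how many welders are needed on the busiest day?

6

Early-start (Task 1@1, Task 2@1, Task 3@1, Task 4@1, Task 5@1, Task 6@1, Task 7@1) gives peak 22: d1:22  d2:6  d3:3  d4:0  d5:0  d6:0.
Shift Task 2→2, Task 4→5, Task 5→4, Task 6→2, Task 7→6.
Schedule Task 1@1, Task 2@2, Task 3@1, Task 4@5, Task 5@4, Task 6@2, Task 7@6: d1:6  d2:6  d3:6  d4:6  d5:5  d6:2 — peak 6.
Total welder-days = 31 over 6 days ⇒ peak ≥ ⌈31/6⌉ = 6, so 6 is optimal.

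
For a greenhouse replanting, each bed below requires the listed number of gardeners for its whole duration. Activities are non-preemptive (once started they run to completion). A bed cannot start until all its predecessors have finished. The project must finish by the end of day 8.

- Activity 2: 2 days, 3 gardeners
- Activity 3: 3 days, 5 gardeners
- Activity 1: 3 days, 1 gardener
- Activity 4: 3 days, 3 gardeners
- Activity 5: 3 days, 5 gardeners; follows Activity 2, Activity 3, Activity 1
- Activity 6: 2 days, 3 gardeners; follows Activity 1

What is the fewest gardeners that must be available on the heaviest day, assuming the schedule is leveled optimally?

8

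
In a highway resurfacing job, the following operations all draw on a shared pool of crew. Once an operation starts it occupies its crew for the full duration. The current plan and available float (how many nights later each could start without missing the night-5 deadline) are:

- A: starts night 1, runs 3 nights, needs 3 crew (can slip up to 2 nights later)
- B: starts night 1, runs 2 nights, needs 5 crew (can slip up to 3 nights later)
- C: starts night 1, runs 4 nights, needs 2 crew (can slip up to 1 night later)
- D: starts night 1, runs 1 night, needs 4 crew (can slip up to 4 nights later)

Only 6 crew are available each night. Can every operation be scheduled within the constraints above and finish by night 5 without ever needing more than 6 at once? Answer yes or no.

no

Total crew member-nights = 31; over 5 nights the average is 31/5 > 6, so some night must exceed 6.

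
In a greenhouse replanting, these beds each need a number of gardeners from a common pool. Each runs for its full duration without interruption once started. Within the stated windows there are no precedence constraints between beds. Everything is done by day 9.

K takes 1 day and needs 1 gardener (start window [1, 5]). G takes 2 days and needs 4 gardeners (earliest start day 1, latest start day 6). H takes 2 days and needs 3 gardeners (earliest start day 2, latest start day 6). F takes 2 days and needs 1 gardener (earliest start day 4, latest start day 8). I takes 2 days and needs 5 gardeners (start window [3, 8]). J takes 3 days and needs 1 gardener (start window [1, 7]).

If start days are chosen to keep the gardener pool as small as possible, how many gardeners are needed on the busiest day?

5

Early-start (K@1, G@1, H@2, F@4, I@3, J@1) gives peak 9: d1:6  d2:8  d3:9  d4:6  d5:1  d6:0  d7:0  d8:0  d9:0.
Shift H→3, I→6, J→2.
Schedule K@1, G@1, H@3, F@4, I@6, J@2: d1:5  d2:5  d3:4  d4:5  d5:1  d6:5  d7:5  d8:0  d9:0 — peak 5.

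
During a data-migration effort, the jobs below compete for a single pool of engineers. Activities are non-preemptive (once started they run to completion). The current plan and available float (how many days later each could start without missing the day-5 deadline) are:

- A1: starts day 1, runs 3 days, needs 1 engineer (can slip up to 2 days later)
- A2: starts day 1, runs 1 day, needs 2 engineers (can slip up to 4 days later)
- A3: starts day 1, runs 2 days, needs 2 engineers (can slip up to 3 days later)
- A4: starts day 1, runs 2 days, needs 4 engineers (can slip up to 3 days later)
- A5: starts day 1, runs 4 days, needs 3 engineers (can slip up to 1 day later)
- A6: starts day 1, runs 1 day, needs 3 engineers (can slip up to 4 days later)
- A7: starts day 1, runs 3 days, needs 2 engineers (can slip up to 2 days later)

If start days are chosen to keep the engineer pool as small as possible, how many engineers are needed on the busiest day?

Early-start (A1@1, A2@1, A3@1, A4@1, A5@1, A6@1, A7@1) gives peak 17: d1:17  d2:12  d3:6  d4:3  d5:0.
Shift A3→2, A4→4, A6→5.
Schedule A1@1, A2@1, A3@2, A4@4, A5@1, A6@5, A7@1: d1:8  d2:8  d3:8  d4:7  d5:7 — peak 8.
Total engineer-days = 38 over 5 days ⇒ peak ≥ ⌈38/5⌉ = 8, so 8 is optimal.

8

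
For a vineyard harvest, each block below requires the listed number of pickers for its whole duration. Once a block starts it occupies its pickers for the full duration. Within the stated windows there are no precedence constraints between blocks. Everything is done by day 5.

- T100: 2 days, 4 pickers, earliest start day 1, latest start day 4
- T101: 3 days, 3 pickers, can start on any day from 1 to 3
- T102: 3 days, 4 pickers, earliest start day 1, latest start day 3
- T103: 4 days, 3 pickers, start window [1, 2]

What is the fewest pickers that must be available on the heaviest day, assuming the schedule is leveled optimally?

10

Early-start (T100@1, T101@1, T102@1, T103@1) gives peak 14: d1:14  d2:14  d3:10  d4:3  d5:0.
Shift T102→3.
Schedule T100@1, T101@1, T102@3, T103@1: d1:10  d2:10  d3:10  d4:7  d5:4 — peak 10.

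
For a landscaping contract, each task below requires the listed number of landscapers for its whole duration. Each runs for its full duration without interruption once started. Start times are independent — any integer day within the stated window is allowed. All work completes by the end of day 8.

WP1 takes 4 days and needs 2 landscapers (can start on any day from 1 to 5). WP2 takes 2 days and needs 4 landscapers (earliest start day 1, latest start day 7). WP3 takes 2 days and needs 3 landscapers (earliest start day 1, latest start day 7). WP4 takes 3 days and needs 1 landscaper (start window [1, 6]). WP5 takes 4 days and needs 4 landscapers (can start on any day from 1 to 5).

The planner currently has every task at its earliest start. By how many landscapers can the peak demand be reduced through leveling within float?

Early-start peak: d1:14  d2:14  d3:7  d4:6  d5:0  d6:0  d7:0  d8:0 ⇒ 14.
Leveled (WP1@1, WP2@1, WP3@3, WP4@3, WP5@5): d1:6  d2:6  d3:6  d4:6  d5:5  d6:4  d7:4  d8:4 ⇒ 6.
Reduction 14 − 6 = 8.

8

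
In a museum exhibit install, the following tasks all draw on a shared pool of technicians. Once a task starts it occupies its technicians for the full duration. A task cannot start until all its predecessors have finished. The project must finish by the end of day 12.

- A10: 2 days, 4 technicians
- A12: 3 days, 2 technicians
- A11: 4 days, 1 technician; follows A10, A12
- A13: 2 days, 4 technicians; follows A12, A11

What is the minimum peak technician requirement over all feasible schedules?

4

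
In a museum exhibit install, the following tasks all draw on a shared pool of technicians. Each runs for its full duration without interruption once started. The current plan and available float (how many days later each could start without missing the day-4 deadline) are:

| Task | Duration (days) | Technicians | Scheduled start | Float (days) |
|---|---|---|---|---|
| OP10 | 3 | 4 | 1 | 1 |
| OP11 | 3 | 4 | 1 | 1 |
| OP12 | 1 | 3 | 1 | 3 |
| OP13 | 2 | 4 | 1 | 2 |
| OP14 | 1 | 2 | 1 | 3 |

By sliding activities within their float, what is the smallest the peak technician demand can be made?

Early-start (OP10@1, OP11@1, OP12@1, OP13@1, OP14@1) gives peak 17: d1:17  d2:12  d3:8  d4:0.
Shift OP13→2, OP14→4.
Schedule OP10@1, OP11@1, OP12@1, OP13@2, OP14@4: d1:11  d2:12  d3:12  d4:2 — peak 12.

12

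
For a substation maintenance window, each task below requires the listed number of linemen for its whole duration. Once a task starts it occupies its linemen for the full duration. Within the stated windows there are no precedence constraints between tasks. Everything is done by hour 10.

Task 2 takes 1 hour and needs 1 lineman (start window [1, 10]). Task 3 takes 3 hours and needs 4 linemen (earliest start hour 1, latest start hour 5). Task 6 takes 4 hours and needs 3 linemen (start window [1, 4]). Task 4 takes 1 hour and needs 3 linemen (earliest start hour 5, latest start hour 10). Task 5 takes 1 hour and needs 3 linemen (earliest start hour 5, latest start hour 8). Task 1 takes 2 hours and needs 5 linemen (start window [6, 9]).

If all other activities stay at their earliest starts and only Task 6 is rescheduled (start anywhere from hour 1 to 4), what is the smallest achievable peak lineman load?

Task 6@1: h1:8  h2:7  h3:7  h4:3  h5:6  h6:5  h7:5  h8:0  h9:0  h10:0 → peak 8
Task 6@2: h1:5  h2:7  h3:7  h4:3  h5:9  h6:5  h7:5  h8:0  h9:0  h10:0 → peak 9
Task 6@3: h1:5  h2:4  h3:7  h4:3  h5:9  h6:8  h7:5  h8:0  h9:0  h10:0 → peak 9
Task 6@4: h1:5  h2:4  h3:4  h4:3  h5:9  h6:8  h7:8  h8:0  h9:0  h10:0 → peak 9
Best is Task 6@1, peak 8.

8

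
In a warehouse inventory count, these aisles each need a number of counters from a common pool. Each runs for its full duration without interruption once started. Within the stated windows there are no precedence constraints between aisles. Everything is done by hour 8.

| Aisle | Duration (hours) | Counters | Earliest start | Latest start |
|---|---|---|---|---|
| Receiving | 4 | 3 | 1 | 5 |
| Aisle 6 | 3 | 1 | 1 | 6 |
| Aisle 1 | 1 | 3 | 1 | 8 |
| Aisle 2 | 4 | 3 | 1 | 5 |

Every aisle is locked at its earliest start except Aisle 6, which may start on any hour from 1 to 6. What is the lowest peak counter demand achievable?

Aisle 6@1: h1:10  h2:7  h3:7  h4:6  h5:0  h6:0  h7:0  h8:0 → peak 10
Aisle 6@2: h1:9  h2:7  h3:7  h4:7  h5:0  h6:0  h7:0  h8:0 → peak 9
Aisle 6@3: h1:9  h2:6  h3:7  h4:7  h5:1  h6:0  h7:0  h8:0 → peak 9
Aisle 6@4: h1:9  h2:6  h3:6  h4:7  h5:1  h6:1  h7:0  h8:0 → peak 9
Aisle 6@5: h1:9  h2:6  h3:6  h4:6  h5:1  h6:1  h7:1  h8:0 → peak 9
Aisle 6@6: h1:9  h2:6  h3:6  h4:6  h5:0  h6:1  h7:1  h8:1 → peak 9
Best is Aisle 6@2, peak 9.

9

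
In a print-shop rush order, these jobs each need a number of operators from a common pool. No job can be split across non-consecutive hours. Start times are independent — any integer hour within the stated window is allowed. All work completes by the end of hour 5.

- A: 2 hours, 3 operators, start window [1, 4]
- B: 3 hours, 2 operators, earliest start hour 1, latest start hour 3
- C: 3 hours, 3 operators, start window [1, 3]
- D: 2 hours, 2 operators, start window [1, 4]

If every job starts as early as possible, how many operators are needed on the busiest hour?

Early-start schedule: A@1, B@1, C@1, D@1.
Load per hour: hour 1: 10, hour 2: 10, hour 3: 5, hour 4: 0, hour 5: 0.
Peak is 10.

10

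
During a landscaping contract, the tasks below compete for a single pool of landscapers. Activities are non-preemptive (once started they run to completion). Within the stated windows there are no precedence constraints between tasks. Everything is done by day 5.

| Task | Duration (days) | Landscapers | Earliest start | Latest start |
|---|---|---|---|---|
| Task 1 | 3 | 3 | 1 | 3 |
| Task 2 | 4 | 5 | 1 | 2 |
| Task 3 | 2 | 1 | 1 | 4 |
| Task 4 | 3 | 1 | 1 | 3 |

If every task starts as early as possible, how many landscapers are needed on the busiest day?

10

Early-start schedule: Task 1@1, Task 2@1, Task 3@1, Task 4@1.
Load per day: day 1: 10, day 2: 10, day 3: 9, day 4: 5, day 5: 0.
Peak is 10.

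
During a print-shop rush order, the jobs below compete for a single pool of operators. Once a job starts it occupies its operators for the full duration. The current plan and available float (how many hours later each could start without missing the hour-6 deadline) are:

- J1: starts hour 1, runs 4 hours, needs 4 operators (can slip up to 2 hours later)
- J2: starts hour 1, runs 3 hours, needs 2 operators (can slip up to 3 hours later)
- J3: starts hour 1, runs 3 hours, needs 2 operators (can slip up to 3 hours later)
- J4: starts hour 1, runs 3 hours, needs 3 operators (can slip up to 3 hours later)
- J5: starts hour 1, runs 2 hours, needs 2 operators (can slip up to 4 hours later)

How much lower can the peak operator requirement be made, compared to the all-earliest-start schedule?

Early-start peak: h1:13  h2:13  h3:11  h4:4  h5:0  h6:0 ⇒ 13.
Leveled (J1@1, J2@1, J3@1, J4@4, J5@5): h1:8  h2:8  h3:8  h4:7  h5:5  h6:5 ⇒ 8.
Reduction 13 − 8 = 5.

5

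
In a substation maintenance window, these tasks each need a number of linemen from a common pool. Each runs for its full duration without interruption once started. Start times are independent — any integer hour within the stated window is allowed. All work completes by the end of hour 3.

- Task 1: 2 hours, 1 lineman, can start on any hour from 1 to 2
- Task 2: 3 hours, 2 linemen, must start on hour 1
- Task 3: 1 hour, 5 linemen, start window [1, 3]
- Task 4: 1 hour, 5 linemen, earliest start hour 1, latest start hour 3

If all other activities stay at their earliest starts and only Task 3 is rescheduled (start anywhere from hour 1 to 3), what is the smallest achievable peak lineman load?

Task 3@1: h1:13  h2:3  h3:2 → peak 13
Task 3@2: h1:8  h2:8  h3:2 → peak 8
Task 3@3: h1:8  h2:3  h3:7 → peak 8
Best is Task 3@2, peak 8.

8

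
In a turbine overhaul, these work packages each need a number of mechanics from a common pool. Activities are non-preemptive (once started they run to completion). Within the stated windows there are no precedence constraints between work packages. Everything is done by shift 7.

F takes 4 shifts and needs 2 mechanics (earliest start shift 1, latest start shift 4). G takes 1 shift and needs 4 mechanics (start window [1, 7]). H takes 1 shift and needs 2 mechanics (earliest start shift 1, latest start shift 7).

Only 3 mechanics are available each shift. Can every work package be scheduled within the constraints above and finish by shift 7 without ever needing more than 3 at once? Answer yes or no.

The minimum achievable peak is 4; 3 < 4, so no feasible schedule stays within the cap.

no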